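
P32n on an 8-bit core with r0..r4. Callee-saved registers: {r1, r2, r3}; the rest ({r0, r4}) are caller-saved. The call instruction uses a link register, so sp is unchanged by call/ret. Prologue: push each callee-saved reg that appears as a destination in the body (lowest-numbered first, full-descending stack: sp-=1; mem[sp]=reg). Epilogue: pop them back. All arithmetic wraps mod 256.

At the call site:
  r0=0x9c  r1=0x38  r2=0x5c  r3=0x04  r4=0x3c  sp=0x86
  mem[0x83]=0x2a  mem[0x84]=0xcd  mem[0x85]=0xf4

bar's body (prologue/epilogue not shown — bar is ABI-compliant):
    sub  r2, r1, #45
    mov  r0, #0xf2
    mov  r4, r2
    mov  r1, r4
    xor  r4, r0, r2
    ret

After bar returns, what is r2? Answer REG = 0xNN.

prologue: push r1 → mem[0x85]=0x38, sp=0x85
prologue: push r2 → mem[0x84]=0x5c, sp=0x84
body[0] sub  r2, r1, #45 → r2=0x0b
body[1] mov  r0, #0xf2 → r0=0xf2
body[2] mov  r4, r2 → r4=0x0b
body[3] mov  r1, r4 → r1=0x0b
body[4] xor  r4, r0, r2 → r4=0xf9
epilogue: pop r2=0x5c, sp=0x85
epilogue: pop r1=0x38, sp=0x86
r2 is callee-saved → restored

REG = 0x5c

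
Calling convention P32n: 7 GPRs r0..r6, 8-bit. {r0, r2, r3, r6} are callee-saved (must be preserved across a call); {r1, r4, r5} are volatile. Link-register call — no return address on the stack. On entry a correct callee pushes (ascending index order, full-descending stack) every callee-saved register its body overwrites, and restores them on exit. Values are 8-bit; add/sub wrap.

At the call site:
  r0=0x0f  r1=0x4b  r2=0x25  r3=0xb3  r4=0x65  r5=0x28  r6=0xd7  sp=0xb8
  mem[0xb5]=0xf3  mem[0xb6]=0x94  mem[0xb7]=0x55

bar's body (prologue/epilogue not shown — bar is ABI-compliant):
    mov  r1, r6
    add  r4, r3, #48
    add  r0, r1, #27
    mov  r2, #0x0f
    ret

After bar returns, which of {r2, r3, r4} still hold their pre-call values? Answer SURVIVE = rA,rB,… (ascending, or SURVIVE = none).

prologue: push r0 -> mem[0xb7]=0x0f, sp=0xb7
prologue: push r2 -> mem[0xb6]=0x25, sp=0xb6
body[0] mov  r1, r6 -> r1=0xd7
body[1] add  r4, r3, #48 -> r4=0xe3
body[2] add  r0, r1, #27 -> r0=0xf2
body[3] mov  r2, #0x0f -> r2=0x0f
epilogue: pop r2=0x25, sp=0xb7
epilogue: pop r0=0x0f, sp=0xb8
r2: callee-saved, written=True
r3: callee-saved, written=False
r4: caller-saved, written=True

SURVIVE = r2,r3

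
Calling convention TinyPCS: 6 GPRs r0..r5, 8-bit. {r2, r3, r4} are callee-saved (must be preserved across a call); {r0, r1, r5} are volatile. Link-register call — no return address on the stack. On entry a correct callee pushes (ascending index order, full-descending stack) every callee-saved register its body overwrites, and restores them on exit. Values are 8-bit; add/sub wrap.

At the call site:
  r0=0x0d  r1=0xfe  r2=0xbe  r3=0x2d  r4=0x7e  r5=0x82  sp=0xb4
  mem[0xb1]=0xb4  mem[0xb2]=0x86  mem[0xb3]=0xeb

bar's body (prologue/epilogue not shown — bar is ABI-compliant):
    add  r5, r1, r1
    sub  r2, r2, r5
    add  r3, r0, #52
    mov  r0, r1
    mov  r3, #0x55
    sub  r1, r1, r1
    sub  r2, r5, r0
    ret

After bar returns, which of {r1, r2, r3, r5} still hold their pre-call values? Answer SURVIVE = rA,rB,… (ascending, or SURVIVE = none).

SURVIVE = r2,r3

prologue: push r2 -> mem[0xb3]=0xbe, sp=0xb3
prologue: push r3 -> mem[0xb2]=0x2d, sp=0xb2
body[0] add  r5, r1, r1 -> r5=0xfc
body[1] sub  r2, r2, r5 -> r2=0xc2
body[2] add  r3, r0, #52 -> r3=0x41
body[3] mov  r0, r1 -> r0=0xfe
body[4] mov  r3, #0x55 -> r3=0x55
body[5] sub  r1, r1, r1 -> r1=0x00
body[6] sub  r2, r5, r0 -> r2=0xfe
epilogue: pop r3=0x2d, sp=0xb3
epilogue: pop r2=0xbe, sp=0xb4
r1: caller-saved, written=True
r2: callee-saved, written=True
r3: callee-saved, written=True
r5: caller-saved, written=True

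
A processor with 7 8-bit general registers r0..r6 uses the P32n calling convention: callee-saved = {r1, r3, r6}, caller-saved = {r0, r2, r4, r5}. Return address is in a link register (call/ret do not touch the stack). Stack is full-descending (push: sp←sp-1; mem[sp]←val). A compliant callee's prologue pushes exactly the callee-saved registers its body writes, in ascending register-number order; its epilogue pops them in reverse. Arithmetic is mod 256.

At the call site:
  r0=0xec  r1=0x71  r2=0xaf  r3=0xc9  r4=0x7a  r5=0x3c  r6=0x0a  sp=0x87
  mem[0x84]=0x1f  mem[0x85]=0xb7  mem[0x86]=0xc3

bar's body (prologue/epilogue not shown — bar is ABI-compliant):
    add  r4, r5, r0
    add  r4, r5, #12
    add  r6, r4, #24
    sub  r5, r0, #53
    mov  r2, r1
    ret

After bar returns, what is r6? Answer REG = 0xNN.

prologue: push r6 → mem[0x86]=0x0a, sp=0x86
body[0] add  r4, r5, r0 → r4=0x28
body[1] add  r4, r5, #12 → r4=0x48
body[2] add  r6, r4, #24 → r6=0x60
body[3] sub  r5, r0, #53 → r5=0xb7
body[4] mov  r2, r1 → r2=0x71
epilogue: pop r6=0x0a, sp=0x87
r6 is callee-saved → restored

REG = 0x0a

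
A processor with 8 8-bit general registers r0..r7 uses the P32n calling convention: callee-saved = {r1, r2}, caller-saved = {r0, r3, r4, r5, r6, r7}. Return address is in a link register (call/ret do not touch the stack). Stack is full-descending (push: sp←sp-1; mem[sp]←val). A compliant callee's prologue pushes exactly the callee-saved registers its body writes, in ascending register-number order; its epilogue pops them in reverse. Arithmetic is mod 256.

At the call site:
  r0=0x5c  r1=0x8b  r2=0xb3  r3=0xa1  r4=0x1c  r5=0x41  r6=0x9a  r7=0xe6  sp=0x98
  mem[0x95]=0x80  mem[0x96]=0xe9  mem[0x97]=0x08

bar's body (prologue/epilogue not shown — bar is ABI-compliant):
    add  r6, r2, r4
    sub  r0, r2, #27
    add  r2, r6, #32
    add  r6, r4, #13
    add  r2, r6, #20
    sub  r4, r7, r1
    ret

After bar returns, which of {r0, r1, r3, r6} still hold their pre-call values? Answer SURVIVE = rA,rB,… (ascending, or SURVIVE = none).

prologue: push r2 -> mem[0x97]=0xb3, sp=0x97
body[0] add  r6, r2, r4 -> r6=0xcf
body[1] sub  r0, r2, #27 -> r0=0x98
body[2] add  r2, r6, #32 -> r2=0xef
body[3] add  r6, r4, #13 -> r6=0x29
body[4] add  r2, r6, #20 -> r2=0x3d
body[5] sub  r4, r7, r1 -> r4=0x5b
epilogue: pop r2=0xb3, sp=0x98
r0: caller-saved, written=True
r1: callee-saved, written=False
r3: caller-saved, written=False
r6: caller-saved, written=True

SURVIVE = r1,r3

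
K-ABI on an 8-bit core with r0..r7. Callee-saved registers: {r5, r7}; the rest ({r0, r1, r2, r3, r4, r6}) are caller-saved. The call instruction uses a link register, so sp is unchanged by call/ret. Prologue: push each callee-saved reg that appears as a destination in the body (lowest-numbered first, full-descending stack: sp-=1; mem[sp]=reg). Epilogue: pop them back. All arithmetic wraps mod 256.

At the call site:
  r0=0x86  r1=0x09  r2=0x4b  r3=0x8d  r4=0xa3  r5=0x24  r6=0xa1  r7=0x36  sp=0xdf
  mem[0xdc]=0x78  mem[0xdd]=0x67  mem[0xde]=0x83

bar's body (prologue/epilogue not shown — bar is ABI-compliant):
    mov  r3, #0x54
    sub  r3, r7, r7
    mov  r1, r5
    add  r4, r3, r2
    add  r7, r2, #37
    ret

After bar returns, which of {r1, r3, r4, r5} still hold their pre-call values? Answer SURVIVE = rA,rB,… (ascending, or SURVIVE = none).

SURVIVE = r5

prologue: push r7 → mem[0xde]=0x36, sp=0xde
body[0] mov  r3, #0x54 → r3=0x54
body[1] sub  r3, r7, r7 → r3=0x00
body[2] mov  r1, r5 → r1=0x24
body[3] add  r4, r3, r2 → r4=0x4b
body[4] add  r7, r2, #37 → r7=0x70
epilogue: pop r7=0x36, sp=0xdf
r1: caller-saved, written=True
r3: caller-saved, written=True
r4: caller-saved, written=True
r5: callee-saved, written=False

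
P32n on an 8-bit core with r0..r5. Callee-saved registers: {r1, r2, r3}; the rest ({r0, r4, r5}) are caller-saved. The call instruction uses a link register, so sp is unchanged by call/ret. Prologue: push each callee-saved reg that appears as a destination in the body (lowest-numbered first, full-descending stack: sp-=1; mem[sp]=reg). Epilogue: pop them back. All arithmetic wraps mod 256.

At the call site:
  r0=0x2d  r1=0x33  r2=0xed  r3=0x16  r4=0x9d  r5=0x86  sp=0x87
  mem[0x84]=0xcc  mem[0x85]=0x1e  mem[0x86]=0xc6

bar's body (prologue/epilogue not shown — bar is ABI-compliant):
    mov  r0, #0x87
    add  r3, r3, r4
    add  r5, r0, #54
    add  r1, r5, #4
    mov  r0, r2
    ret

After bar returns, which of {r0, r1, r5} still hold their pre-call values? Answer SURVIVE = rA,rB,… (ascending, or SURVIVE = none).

SURVIVE = r1

prologue: push r1 → mem[0x86]=0x33, sp=0x86
prologue: push r3 → mem[0x85]=0x16, sp=0x85
body[0] mov  r0, #0x87 → r0=0x87
body[1] add  r3, r3, r4 → r3=0xb3
body[2] add  r5, r0, #54 → r5=0xbd
body[3] add  r1, r5, #4 → r1=0xc1
body[4] mov  r0, r2 → r0=0xed
epilogue: pop r3=0x16, sp=0x86
epilogue: pop r1=0x33, sp=0x87
r0: caller-saved, written=True
r1: callee-saved, written=True
r5: caller-saved, written=True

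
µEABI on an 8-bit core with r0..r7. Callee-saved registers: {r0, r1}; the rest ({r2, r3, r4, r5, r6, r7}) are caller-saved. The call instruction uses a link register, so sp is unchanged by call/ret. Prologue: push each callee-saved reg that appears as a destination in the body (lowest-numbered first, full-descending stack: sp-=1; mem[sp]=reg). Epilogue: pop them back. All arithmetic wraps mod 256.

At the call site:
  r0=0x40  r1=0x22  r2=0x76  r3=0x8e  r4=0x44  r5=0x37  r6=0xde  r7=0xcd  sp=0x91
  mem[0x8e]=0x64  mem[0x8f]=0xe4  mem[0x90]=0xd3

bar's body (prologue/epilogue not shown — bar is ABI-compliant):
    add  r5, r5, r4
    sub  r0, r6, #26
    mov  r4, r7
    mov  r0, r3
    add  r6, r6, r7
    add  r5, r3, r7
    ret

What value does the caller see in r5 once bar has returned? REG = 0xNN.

REG = 0x5b

prologue: push r0 → mem[0x90]=0x40, sp=0x90
body[0] add  r5, r5, r4 → r5=0x7b
body[1] sub  r0, r6, #26 → r0=0xc4
body[2] mov  r4, r7 → r4=0xcd
body[3] mov  r0, r3 → r0=0x8e
body[4] add  r6, r6, r7 → r6=0xab
body[5] add  r5, r3, r7 → r5=0x5b
epilogue: pop r0=0x40, sp=0x91
r5 is caller-saved → body value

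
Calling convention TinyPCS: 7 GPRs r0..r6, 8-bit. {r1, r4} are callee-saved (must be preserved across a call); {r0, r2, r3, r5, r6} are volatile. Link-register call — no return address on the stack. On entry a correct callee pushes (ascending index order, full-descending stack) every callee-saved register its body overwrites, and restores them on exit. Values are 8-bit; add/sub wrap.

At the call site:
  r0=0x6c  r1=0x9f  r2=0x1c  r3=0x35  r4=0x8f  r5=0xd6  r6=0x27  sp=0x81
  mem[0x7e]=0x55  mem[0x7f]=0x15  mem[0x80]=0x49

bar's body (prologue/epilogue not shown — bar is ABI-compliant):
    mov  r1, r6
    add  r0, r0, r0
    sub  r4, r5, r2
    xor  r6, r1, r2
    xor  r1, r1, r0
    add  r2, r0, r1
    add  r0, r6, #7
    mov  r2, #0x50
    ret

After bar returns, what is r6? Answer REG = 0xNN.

prologue: push r1 -> mem[0x80]=0x9f, sp=0x80
prologue: push r4 -> mem[0x7f]=0x8f, sp=0x7f
body[0] mov  r1, r6 -> r1=0x27
body[1] add  r0, r0, r0 -> r0=0xd8
body[2] sub  r4, r5, r2 -> r4=0xba
body[3] xor  r6, r1, r2 -> r6=0x3b
body[4] xor  r1, r1, r0 -> r1=0xff
body[5] add  r2, r0, r1 -> r2=0xd7
body[6] add  r0, r6, #7 -> r0=0x42
body[7] mov  r2, #0x50 -> r2=0x50
epilogue: pop r4=0x8f, sp=0x80
epilogue: pop r1=0x9f, sp=0x81
r6 is caller-saved -> body value

REG = 0x3b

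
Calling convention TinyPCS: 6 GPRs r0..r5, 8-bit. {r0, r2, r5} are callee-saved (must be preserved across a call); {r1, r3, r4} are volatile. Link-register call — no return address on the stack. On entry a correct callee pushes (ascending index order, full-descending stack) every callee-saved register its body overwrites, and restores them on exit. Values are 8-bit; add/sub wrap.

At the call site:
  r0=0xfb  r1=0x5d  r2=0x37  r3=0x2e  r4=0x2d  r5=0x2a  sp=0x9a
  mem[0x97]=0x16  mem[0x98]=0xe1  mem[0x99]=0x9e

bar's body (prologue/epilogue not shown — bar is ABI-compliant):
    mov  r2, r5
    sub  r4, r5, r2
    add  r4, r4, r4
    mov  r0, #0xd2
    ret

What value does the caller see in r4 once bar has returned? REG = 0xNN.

REG = 0x00

prologue: push r0 → mem[0x99]=0xfb, sp=0x99
prologue: push r2 → mem[0x98]=0x37, sp=0x98
body[0] mov  r2, r5 → r2=0x2a
body[1] sub  r4, r5, r2 → r4=0x00
body[2] add  r4, r4, r4 → r4=0x00
body[3] mov  r0, #0xd2 → r0=0xd2
epilogue: pop r2=0x37, sp=0x99
epilogue: pop r0=0xfb, sp=0x9a
r4 is caller-saved → body value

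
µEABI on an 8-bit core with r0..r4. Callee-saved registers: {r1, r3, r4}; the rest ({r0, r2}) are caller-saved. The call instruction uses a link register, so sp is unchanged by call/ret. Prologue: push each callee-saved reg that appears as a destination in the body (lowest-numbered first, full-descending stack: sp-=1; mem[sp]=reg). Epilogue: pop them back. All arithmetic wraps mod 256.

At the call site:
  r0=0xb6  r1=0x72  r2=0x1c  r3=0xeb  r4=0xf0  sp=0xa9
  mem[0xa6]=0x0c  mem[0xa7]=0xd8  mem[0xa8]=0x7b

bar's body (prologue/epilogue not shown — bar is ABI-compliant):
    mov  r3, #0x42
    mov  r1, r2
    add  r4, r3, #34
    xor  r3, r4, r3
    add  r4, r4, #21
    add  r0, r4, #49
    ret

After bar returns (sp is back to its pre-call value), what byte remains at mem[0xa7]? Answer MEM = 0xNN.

prologue: push r1 -> mem[0xa8]=0x72, sp=0xa8
prologue: push r3 -> mem[0xa7]=0xeb, sp=0xa7
prologue: push r4 -> mem[0xa6]=0xf0, sp=0xa6
body[0] mov  r3, #0x42 -> r3=0x42
body[1] mov  r1, r2 -> r1=0x1c
body[2] add  r4, r3, #34 -> r4=0x64
body[3] xor  r3, r4, r3 -> r3=0x26
body[4] add  r4, r4, #21 -> r4=0x79
body[5] add  r0, r4, #49 -> r0=0xaa
epilogue: pop r4=0xf0, sp=0xa7
epilogue: pop r3=0xeb, sp=0xa8
epilogue: pop r1=0x72, sp=0xa9
prologue pushed ['r1', 'r3', 'r4'] at ['0xa8', '0xa7', '0xa6']

MEM = 0xeb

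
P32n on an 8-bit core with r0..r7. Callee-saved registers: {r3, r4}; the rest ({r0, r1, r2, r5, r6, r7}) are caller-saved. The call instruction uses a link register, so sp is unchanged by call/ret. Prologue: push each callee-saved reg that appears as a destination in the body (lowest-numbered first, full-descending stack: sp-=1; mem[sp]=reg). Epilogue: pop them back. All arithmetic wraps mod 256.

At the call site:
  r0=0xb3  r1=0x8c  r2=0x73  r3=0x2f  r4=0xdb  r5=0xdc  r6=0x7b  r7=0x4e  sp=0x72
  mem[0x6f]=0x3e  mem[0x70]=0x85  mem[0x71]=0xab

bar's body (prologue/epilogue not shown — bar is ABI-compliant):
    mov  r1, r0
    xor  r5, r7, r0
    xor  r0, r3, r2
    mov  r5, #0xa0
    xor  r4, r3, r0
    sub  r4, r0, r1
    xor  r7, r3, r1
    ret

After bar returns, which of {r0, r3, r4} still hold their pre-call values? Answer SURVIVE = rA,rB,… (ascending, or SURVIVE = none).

SURVIVE = r3,r4

prologue: push r4 → mem[0x71]=0xdb, sp=0x71
body[0] mov  r1, r0 → r1=0xb3
body[1] xor  r5, r7, r0 → r5=0xfd
body[2] xor  r0, r3, r2 → r0=0x5c
body[3] mov  r5, #0xa0 → r5=0xa0
body[4] xor  r4, r3, r0 → r4=0x73
body[5] sub  r4, r0, r1 → r4=0xa9
body[6] xor  r7, r3, r1 → r7=0x9c
epilogue: pop r4=0xdb, sp=0x72
r0: caller-saved, written=True
r3: callee-saved, written=False
r4: callee-saved, written=True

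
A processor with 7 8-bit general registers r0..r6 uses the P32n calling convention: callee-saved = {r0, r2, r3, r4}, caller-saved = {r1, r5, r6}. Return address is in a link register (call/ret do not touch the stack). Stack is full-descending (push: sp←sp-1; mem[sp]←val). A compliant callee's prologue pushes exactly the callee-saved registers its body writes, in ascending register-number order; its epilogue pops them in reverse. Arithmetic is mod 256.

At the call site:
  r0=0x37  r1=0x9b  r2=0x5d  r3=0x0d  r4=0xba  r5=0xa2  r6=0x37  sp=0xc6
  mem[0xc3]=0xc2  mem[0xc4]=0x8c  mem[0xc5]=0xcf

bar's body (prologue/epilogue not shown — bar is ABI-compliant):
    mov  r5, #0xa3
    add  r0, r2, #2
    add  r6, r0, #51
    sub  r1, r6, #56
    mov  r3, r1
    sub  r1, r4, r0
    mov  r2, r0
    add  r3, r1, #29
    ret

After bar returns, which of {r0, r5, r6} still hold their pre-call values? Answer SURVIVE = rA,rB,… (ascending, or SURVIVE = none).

prologue: push r0 → mem[0xc5]=0x37, sp=0xc5
prologue: push r2 → mem[0xc4]=0x5d, sp=0xc4
prologue: push r3 → mem[0xc3]=0x0d, sp=0xc3
body[0] mov  r5, #0xa3 → r5=0xa3
body[1] add  r0, r2, #2 → r0=0x5f
body[2] add  r6, r0, #51 → r6=0x92
body[3] sub  r1, r6, #56 → r1=0x5a
body[4] mov  r3, r1 → r3=0x5a
body[5] sub  r1, r4, r0 → r1=0x5b
body[6] mov  r2, r0 → r2=0x5f
body[7] add  r3, r1, #29 → r3=0x78
epilogue: pop r3=0x0d, sp=0xc4
epilogue: pop r2=0x5d, sp=0xc5
epilogue: pop r0=0x37, sp=0xc6
r0: callee-saved, written=True
r5: caller-saved, written=True
r6: caller-saved, written=True

SURVIVE = r0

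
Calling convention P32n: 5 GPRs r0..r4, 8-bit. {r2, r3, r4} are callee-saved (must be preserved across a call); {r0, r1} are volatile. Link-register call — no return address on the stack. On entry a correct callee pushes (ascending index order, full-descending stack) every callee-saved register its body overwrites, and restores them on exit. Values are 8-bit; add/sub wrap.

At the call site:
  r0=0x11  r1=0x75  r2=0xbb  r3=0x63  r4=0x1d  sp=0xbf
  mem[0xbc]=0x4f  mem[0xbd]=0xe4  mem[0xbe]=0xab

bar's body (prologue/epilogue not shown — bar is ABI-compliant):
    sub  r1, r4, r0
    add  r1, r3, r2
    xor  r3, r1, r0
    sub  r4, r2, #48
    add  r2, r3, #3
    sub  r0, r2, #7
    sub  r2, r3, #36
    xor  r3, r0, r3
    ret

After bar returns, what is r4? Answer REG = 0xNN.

REG = 0x1d

prologue: push r2 → mem[0xbe]=0xbb, sp=0xbe
prologue: push r3 → mem[0xbd]=0x63, sp=0xbd
prologue: push r4 → mem[0xbc]=0x1d, sp=0xbc
body[0] sub  r1, r4, r0 → r1=0x0c
body[1] add  r1, r3, r2 → r1=0x1e
body[2] xor  r3, r1, r0 → r3=0x0f
body[3] sub  r4, r2, #48 → r4=0x8b
body[4] add  r2, r3, #3 → r2=0x12
body[5] sub  r0, r2, #7 → r0=0x0b
body[6] sub  r2, r3, #36 → r2=0xeb
body[7] xor  r3, r0, r3 → r3=0x04
epilogue: pop r4=0x1d, sp=0xbd
epilogue: pop r3=0x63, sp=0xbe
epilogue: pop r2=0xbb, sp=0xbf
r4 is callee-saved → restored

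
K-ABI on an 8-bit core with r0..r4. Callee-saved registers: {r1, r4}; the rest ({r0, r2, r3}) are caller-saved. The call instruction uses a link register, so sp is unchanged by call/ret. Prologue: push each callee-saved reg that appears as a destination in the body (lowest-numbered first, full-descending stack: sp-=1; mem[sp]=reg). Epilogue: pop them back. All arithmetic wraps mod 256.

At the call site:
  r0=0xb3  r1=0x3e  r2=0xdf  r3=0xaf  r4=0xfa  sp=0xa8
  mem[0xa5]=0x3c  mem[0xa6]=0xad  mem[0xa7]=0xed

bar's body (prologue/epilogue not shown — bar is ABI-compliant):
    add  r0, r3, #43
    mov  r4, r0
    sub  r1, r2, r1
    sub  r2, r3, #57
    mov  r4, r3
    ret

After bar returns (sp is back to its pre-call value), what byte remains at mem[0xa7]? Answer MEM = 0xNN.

MEM = 0x3e

prologue: push r1 -> mem[0xa7]=0x3e, sp=0xa7
prologue: push r4 -> mem[0xa6]=0xfa, sp=0xa6
body[0] add  r0, r3, #43 -> r0=0xda
body[1] mov  r4, r0 -> r4=0xda
body[2] sub  r1, r2, r1 -> r1=0xa1
body[3] sub  r2, r3, #57 -> r2=0x76
body[4] mov  r4, r3 -> r4=0xaf
epilogue: pop r4=0xfa, sp=0xa7
epilogue: pop r1=0x3e, sp=0xa8
prologue pushed ['r1', 'r4'] at ['0xa7', '0xa6']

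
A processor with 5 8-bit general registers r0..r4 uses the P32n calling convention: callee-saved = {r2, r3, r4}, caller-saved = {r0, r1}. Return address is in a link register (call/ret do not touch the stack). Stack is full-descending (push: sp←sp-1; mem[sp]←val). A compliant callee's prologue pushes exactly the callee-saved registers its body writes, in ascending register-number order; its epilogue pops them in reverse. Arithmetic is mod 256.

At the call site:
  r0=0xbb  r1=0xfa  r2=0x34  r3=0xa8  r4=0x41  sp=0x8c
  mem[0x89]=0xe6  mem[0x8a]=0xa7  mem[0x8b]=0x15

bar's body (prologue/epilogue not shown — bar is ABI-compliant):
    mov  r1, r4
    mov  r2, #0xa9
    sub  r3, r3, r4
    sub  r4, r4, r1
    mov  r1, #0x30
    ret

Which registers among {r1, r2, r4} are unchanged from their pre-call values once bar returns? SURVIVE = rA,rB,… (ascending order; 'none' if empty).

prologue: push r2 -> mem[0x8b]=0x34, sp=0x8b
prologue: push r3 -> mem[0x8a]=0xa8, sp=0x8a
prologue: push r4 -> mem[0x89]=0x41, sp=0x89
body[0] mov  r1, r4 -> r1=0x41
body[1] mov  r2, #0xa9 -> r2=0xa9
body[2] sub  r3, r3, r4 -> r3=0x67
body[3] sub  r4, r4, r1 -> r4=0x00
body[4] mov  r1, #0x30 -> r1=0x30
epilogue: pop r4=0x41, sp=0x8a
epilogue: pop r3=0xa8, sp=0x8b
epilogue: pop r2=0x34, sp=0x8c
r1: caller-saved, written=True
r2: callee-saved, written=True
r4: callee-saved, written=True

SURVIVE = r2,r4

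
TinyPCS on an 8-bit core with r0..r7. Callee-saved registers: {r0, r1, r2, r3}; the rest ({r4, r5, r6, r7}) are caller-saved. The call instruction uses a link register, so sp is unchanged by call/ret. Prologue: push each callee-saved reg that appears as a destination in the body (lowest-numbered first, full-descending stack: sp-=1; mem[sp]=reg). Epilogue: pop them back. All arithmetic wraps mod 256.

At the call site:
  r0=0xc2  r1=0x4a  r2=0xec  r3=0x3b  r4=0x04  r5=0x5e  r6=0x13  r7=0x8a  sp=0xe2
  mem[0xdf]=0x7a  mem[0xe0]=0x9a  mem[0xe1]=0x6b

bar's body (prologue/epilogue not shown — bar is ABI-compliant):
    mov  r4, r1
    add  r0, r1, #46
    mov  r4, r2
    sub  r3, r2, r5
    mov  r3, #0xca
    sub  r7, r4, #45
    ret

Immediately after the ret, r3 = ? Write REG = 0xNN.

REG = 0x3b

prologue: push r0 -> mem[0xe1]=0xc2, sp=0xe1
prologue: push r3 -> mem[0xe0]=0x3b, sp=0xe0
body[0] mov  r4, r1 -> r4=0x4a
body[1] add  r0, r1, #46 -> r0=0x78
body[2] mov  r4, r2 -> r4=0xec
body[3] sub  r3, r2, r5 -> r3=0x8e
body[4] mov  r3, #0xca -> r3=0xca
body[5] sub  r7, r4, #45 -> r7=0xbf
epilogue: pop r3=0x3b, sp=0xe1
epilogue: pop r0=0xc2, sp=0xe2
r3 is callee-saved -> restored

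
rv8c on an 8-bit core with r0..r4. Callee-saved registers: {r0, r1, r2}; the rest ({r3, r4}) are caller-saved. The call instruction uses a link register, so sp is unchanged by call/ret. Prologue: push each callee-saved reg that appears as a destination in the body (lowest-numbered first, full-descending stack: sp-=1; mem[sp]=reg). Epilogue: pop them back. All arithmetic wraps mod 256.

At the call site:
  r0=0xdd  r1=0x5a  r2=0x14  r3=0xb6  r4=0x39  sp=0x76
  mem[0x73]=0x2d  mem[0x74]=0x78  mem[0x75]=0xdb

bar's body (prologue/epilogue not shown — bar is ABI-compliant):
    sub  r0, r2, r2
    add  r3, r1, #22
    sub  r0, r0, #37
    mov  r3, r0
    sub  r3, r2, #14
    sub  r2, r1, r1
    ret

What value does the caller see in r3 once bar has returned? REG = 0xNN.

prologue: push r0 → mem[0x75]=0xdd, sp=0x75
prologue: push r2 → mem[0x74]=0x14, sp=0x74
body[0] sub  r0, r2, r2 → r0=0x00
body[1] add  r3, r1, #22 → r3=0x70
body[2] sub  r0, r0, #37 → r0=0xdb
body[3] mov  r3, r0 → r3=0xdb
body[4] sub  r3, r2, #14 → r3=0x06
body[5] sub  r2, r1, r1 → r2=0x00
epilogue: pop r2=0x14, sp=0x75
epilogue: pop r0=0xdd, sp=0x76
r3 is caller-saved → body value

REG = 0x06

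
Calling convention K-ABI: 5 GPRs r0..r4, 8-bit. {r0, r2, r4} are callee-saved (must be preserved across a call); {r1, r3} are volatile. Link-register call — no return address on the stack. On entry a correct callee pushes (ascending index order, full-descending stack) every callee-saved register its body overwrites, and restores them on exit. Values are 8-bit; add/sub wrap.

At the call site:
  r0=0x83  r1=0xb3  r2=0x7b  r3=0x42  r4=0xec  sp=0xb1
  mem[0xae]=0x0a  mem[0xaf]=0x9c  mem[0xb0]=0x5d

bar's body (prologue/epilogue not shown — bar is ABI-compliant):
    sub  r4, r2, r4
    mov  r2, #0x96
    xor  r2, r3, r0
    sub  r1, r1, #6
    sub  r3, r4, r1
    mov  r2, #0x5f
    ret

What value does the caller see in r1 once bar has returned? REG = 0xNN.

prologue: push r2 -> mem[0xb0]=0x7b, sp=0xb0
prologue: push r4 -> mem[0xaf]=0xec, sp=0xaf
body[0] sub  r4, r2, r4 -> r4=0x8f
body[1] mov  r2, #0x96 -> r2=0x96
body[2] xor  r2, r3, r0 -> r2=0xc1
body[3] sub  r1, r1, #6 -> r1=0xad
body[4] sub  r3, r4, r1 -> r3=0xe2
body[5] mov  r2, #0x5f -> r2=0x5f
epilogue: pop r4=0xec, sp=0xb0
epilogue: pop r2=0x7b, sp=0xb1
r1 is caller-saved -> body value

REG = 0xad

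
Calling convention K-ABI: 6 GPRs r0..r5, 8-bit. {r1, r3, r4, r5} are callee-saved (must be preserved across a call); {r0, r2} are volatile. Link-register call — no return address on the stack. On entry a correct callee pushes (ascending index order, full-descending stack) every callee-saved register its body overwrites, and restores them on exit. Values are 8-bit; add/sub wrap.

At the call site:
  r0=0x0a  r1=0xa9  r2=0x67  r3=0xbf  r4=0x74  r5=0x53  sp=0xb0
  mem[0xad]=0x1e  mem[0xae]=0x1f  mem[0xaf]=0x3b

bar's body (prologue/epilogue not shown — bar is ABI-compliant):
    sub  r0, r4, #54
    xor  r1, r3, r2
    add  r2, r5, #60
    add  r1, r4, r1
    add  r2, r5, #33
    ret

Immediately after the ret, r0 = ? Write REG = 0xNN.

REG = 0x3e

prologue: push r1 → mem[0xaf]=0xa9, sp=0xaf
body[0] sub  r0, r4, #54 → r0=0x3e
body[1] xor  r1, r3, r2 → r1=0xd8
body[2] add  r2, r5, #60 → r2=0x8f
body[3] add  r1, r4, r1 → r1=0x4c
body[4] add  r2, r5, #33 → r2=0x74
epilogue: pop r1=0xa9, sp=0xb0
r0 is caller-saved → body value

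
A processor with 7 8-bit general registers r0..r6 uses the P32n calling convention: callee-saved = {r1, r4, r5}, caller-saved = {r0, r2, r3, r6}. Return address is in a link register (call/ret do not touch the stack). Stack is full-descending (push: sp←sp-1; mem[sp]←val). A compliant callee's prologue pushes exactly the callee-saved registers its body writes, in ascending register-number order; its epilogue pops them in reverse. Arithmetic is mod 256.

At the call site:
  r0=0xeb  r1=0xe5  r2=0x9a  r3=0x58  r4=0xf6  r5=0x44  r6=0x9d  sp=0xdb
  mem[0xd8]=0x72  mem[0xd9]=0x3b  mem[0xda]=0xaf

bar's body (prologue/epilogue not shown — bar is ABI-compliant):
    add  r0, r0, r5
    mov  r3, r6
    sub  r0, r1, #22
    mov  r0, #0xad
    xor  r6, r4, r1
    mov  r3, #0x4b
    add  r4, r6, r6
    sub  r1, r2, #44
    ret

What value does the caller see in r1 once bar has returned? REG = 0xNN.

prologue: push r1 -> mem[0xda]=0xe5, sp=0xda
prologue: push r4 -> mem[0xd9]=0xf6, sp=0xd9
body[0] add  r0, r0, r5 -> r0=0x2f
body[1] mov  r3, r6 -> r3=0x9d
body[2] sub  r0, r1, #22 -> r0=0xcf
body[3] mov  r0, #0xad -> r0=0xad
body[4] xor  r6, r4, r1 -> r6=0x13
body[5] mov  r3, #0x4b -> r3=0x4b
body[6] add  r4, r6, r6 -> r4=0x26
body[7] sub  r1, r2, #44 -> r1=0x6e
epilogue: pop r4=0xf6, sp=0xda
epilogue: pop r1=0xe5, sp=0xdb
r1 is callee-saved -> restored

REG = 0xe5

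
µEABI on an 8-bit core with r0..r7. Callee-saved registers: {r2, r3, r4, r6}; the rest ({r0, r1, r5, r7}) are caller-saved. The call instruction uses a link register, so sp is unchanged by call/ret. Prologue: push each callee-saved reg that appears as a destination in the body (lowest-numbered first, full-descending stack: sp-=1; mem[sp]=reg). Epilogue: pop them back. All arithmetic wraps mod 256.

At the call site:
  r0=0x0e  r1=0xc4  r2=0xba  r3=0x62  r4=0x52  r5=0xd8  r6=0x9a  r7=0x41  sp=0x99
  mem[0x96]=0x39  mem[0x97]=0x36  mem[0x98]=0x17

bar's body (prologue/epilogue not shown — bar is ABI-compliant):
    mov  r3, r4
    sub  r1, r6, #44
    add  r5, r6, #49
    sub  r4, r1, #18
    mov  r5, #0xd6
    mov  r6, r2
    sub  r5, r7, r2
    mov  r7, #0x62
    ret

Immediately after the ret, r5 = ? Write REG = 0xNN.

prologue: push r3 → mem[0x98]=0x62, sp=0x98
prologue: push r4 → mem[0x97]=0x52, sp=0x97
prologue: push r6 → mem[0x96]=0x9a, sp=0x96
body[0] mov  r3, r4 → r3=0x52
body[1] sub  r1, r6, #44 → r1=0x6e
body[2] add  r5, r6, #49 → r5=0xcb
body[3] sub  r4, r1, #18 → r4=0x5c
body[4] mov  r5, #0xd6 → r5=0xd6
body[5] mov  r6, r2 → r6=0xba
body[6] sub  r5, r7, r2 → r5=0x87
body[7] mov  r7, #0x62 → r7=0x62
epilogue: pop r6=0x9a, sp=0x97
epilogue: pop r4=0x52, sp=0x98
epilogue: pop r3=0x62, sp=0x99
r5 is caller-saved → body value

REG = 0x87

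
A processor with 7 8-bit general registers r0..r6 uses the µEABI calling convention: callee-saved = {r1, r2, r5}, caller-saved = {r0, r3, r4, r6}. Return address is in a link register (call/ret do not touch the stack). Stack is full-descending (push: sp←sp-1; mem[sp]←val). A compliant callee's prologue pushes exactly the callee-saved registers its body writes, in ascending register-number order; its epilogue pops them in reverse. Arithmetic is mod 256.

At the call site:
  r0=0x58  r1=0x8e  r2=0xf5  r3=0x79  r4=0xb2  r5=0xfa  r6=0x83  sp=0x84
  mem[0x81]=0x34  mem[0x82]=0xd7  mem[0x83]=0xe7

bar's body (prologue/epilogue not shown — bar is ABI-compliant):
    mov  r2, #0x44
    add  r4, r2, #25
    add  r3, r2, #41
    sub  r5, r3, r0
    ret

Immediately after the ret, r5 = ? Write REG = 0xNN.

prologue: push r2 → mem[0x83]=0xf5, sp=0x83
prologue: push r5 → mem[0x82]=0xfa, sp=0x82
body[0] mov  r2, #0x44 → r2=0x44
body[1] add  r4, r2, #25 → r4=0x5d
body[2] add  r3, r2, #41 → r3=0x6d
body[3] sub  r5, r3, r0 → r5=0x15
epilogue: pop r5=0xfa, sp=0x83
epilogue: pop r2=0xf5, sp=0x84
r5 is callee-saved → restored

REG = 0xfa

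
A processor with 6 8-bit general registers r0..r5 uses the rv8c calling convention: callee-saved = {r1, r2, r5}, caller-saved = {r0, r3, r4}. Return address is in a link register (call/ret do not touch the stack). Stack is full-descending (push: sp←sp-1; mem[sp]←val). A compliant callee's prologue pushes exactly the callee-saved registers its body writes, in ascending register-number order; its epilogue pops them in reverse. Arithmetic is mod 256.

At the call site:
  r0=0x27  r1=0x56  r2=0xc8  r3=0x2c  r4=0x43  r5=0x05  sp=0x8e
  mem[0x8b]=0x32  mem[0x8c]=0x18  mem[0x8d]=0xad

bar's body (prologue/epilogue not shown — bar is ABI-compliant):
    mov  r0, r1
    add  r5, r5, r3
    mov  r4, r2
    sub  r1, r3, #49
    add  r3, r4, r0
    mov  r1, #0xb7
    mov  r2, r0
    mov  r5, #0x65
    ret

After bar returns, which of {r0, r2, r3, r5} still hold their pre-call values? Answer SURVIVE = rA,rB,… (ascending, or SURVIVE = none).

SURVIVE = r2,r5

prologue: push r1 -> mem[0x8d]=0x56, sp=0x8d
prologue: push r2 -> mem[0x8c]=0xc8, sp=0x8c
prologue: push r5 -> mem[0x8b]=0x05, sp=0x8b
body[0] mov  r0, r1 -> r0=0x56
body[1] add  r5, r5, r3 -> r5=0x31
body[2] mov  r4, r2 -> r4=0xc8
body[3] sub  r1, r3, #49 -> r1=0xfb
body[4] add  r3, r4, r0 -> r3=0x1e
body[5] mov  r1, #0xb7 -> r1=0xb7
body[6] mov  r2, r0 -> r2=0x56
body[7] mov  r5, #0x65 -> r5=0x65
epilogue: pop r5=0x05, sp=0x8c
epilogue: pop r2=0xc8, sp=0x8d
epilogue: pop r1=0x56, sp=0x8e
r0: caller-saved, written=True
r2: callee-saved, written=True
r3: caller-saved, written=True
r5: callee-saved, written=True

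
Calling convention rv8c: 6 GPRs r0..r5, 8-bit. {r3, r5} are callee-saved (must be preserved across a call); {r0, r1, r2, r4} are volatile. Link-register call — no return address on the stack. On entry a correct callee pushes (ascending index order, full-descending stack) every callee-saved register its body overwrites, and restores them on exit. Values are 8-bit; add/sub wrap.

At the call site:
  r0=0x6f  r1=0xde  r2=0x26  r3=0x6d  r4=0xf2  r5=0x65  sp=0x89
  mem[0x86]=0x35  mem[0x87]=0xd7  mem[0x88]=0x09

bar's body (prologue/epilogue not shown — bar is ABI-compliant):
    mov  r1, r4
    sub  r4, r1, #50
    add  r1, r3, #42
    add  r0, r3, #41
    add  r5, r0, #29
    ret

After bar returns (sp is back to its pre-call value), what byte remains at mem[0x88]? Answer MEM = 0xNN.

MEM = 0x65

prologue: push r5 → mem[0x88]=0x65, sp=0x88
body[0] mov  r1, r4 → r1=0xf2
body[1] sub  r4, r1, #50 → r4=0xc0
body[2] add  r1, r3, #42 → r1=0x97
body[3] add  r0, r3, #41 → r0=0x96
body[4] add  r5, r0, #29 → r5=0xb3
epilogue: pop r5=0x65, sp=0x89
prologue pushed ['r5'] at ['0x88']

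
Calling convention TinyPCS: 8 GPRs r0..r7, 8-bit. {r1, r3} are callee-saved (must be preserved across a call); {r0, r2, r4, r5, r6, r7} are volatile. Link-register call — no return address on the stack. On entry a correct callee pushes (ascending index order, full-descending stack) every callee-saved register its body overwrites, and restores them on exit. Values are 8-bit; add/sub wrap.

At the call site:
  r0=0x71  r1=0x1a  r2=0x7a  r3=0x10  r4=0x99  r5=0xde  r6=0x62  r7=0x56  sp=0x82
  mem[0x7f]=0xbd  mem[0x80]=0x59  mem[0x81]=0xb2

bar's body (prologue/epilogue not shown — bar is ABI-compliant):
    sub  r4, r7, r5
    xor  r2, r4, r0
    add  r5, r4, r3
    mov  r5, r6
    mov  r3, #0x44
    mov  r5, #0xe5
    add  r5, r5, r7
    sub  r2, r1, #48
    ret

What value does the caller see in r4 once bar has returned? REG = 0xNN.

prologue: push r3 -> mem[0x81]=0x10, sp=0x81
body[0] sub  r4, r7, r5 -> r4=0x78
body[1] xor  r2, r4, r0 -> r2=0x09
body[2] add  r5, r4, r3 -> r5=0x88
body[3] mov  r5, r6 -> r5=0x62
body[4] mov  r3, #0x44 -> r3=0x44
body[5] mov  r5, #0xe5 -> r5=0xe5
body[6] add  r5, r5, r7 -> r5=0x3b
body[7] sub  r2, r1, #48 -> r2=0xea
epilogue: pop r3=0x10, sp=0x82
r4 is caller-saved -> body value

REG = 0x78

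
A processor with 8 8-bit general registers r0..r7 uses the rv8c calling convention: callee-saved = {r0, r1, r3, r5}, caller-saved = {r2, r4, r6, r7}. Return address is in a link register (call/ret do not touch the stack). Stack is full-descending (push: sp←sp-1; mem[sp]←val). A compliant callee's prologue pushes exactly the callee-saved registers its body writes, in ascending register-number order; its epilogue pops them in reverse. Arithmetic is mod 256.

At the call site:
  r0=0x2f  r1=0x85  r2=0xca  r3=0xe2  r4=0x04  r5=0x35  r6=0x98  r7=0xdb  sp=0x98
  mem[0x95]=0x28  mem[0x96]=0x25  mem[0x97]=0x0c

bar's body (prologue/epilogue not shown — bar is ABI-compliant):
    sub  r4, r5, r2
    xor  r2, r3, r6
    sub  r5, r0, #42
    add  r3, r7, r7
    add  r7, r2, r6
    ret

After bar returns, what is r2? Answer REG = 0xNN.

REG = 0x7a

prologue: push r3 -> mem[0x97]=0xe2, sp=0x97
prologue: push r5 -> mem[0x96]=0x35, sp=0x96
body[0] sub  r4, r5, r2 -> r4=0x6b
body[1] xor  r2, r3, r6 -> r2=0x7a
body[2] sub  r5, r0, #42 -> r5=0x05
body[3] add  r3, r7, r7 -> r3=0xb6
body[4] add  r7, r2, r6 -> r7=0x12
epilogue: pop r5=0x35, sp=0x97
epilogue: pop r3=0xe2, sp=0x98
r2 is caller-saved -> body value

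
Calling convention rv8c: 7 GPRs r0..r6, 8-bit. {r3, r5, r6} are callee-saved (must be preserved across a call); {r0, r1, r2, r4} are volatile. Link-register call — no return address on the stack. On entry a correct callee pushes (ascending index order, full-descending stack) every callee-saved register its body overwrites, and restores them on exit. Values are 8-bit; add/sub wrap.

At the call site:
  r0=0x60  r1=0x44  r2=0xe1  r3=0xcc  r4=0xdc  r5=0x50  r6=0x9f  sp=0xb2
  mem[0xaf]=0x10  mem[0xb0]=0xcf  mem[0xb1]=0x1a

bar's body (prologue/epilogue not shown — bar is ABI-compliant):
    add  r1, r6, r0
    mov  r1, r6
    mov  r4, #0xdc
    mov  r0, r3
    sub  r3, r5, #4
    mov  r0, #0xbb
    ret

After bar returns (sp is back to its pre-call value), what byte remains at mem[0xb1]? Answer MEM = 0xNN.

prologue: push r3 -> mem[0xb1]=0xcc, sp=0xb1
body[0] add  r1, r6, r0 -> r1=0xff
body[1] mov  r1, r6 -> r1=0x9f
body[2] mov  r4, #0xdc -> r4=0xdc
body[3] mov  r0, r3 -> r0=0xcc
body[4] sub  r3, r5, #4 -> r3=0x4c
body[5] mov  r0, #0xbb -> r0=0xbb
epilogue: pop r3=0xcc, sp=0xb2
prologue pushed ['r3'] at ['0xb1']

MEM = 0xcc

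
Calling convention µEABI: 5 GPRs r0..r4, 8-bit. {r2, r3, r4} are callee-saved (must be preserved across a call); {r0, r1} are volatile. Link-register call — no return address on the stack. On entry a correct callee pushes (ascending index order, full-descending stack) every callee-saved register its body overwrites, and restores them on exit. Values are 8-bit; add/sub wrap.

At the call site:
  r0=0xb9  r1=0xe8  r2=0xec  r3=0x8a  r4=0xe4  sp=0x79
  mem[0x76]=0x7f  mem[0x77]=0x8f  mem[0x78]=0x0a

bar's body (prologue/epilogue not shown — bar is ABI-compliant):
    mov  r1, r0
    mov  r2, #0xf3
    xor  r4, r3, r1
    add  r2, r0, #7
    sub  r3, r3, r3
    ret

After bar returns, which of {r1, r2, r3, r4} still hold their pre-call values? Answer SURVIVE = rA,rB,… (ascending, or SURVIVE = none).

SURVIVE = r2,r3,r4

prologue: push r2 → mem[0x78]=0xec, sp=0x78
prologue: push r3 → mem[0x77]=0x8a, sp=0x77
prologue: push r4 → mem[0x76]=0xe4, sp=0x76
body[0] mov  r1, r0 → r1=0xb9
body[1] mov  r2, #0xf3 → r2=0xf3
body[2] xor  r4, r3, r1 → r4=0x33
body[3] add  r2, r0, #7 → r2=0xc0
body[4] sub  r3, r3, r3 → r3=0x00
epilogue: pop r4=0xe4, sp=0x77
epilogue: pop r3=0x8a, sp=0x78
epilogue: pop r2=0xec, sp=0x79
r1: caller-saved, written=True
r2: callee-saved, written=True
r3: callee-saved, written=True
r4: callee-saved, written=True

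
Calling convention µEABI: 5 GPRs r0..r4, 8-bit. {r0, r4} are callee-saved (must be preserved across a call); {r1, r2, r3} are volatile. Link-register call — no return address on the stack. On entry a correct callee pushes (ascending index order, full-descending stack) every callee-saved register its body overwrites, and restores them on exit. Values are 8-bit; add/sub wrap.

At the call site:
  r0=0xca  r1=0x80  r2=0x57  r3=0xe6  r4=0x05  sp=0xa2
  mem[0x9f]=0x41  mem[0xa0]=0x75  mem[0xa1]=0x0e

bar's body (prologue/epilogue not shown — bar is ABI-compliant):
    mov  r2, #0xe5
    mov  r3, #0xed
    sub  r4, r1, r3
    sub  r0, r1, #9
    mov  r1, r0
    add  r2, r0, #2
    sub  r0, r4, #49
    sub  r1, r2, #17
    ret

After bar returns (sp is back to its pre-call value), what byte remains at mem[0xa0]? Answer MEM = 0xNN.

prologue: push r0 → mem[0xa1]=0xca, sp=0xa1
prologue: push r4 → mem[0xa0]=0x05, sp=0xa0
body[0] mov  r2, #0xe5 → r2=0xe5
body[1] mov  r3, #0xed → r3=0xed
body[2] sub  r4, r1, r3 → r4=0x93
body[3] sub  r0, r1, #9 → r0=0x77
body[4] mov  r1, r0 → r1=0x77
body[5] add  r2, r0, #2 → r2=0x79
body[6] sub  r0, r4, #49 → r0=0x62
body[7] sub  r1, r2, #17 → r1=0x68
epilogue: pop r4=0x05, sp=0xa1
epilogue: pop r0=0xca, sp=0xa2
prologue pushed ['r0', 'r4'] at ['0xa1', '0xa0']

MEM = 0x05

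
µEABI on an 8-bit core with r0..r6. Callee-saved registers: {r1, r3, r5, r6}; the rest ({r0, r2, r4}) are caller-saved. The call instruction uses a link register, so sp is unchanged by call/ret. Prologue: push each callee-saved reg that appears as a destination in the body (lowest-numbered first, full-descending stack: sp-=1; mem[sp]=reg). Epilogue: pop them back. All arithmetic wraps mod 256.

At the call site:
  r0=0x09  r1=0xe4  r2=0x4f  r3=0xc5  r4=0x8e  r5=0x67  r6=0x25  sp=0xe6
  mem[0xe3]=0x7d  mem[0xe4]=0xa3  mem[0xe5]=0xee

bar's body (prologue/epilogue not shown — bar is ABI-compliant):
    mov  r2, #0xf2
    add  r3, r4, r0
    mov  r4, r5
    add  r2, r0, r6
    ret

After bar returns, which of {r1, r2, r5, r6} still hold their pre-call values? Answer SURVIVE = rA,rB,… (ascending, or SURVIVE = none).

SURVIVE = r1,r5,r6

prologue: push r3 → mem[0xe5]=0xc5, sp=0xe5
body[0] mov  r2, #0xf2 → r2=0xf2
body[1] add  r3, r4, r0 → r3=0x97
body[2] mov  r4, r5 → r4=0x67
body[3] add  r2, r0, r6 → r2=0x2e
epilogue: pop r3=0xc5, sp=0xe6
r1: callee-saved, written=False
r2: caller-saved, written=True
r5: callee-saved, written=False
r6: callee-saved, written=False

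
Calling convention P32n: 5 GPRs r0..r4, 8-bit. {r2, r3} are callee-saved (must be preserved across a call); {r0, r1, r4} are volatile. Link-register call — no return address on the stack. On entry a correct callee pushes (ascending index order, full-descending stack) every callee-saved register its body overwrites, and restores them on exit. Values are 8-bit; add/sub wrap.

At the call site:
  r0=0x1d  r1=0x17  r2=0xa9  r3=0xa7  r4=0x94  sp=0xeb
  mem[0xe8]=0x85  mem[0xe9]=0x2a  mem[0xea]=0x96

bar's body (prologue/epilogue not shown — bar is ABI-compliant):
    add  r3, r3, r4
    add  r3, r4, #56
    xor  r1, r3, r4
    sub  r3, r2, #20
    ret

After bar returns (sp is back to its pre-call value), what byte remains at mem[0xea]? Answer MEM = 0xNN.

MEM = 0xa7

prologue: push r3 → mem[0xea]=0xa7, sp=0xea
body[0] add  r3, r3, r4 → r3=0x3b
body[1] add  r3, r4, #56 → r3=0xcc
body[2] xor  r1, r3, r4 → r1=0x58
body[3] sub  r3, r2, #20 → r3=0x95
epilogue: pop r3=0xa7, sp=0xeb
prologue pushed ['r3'] at ['0xea']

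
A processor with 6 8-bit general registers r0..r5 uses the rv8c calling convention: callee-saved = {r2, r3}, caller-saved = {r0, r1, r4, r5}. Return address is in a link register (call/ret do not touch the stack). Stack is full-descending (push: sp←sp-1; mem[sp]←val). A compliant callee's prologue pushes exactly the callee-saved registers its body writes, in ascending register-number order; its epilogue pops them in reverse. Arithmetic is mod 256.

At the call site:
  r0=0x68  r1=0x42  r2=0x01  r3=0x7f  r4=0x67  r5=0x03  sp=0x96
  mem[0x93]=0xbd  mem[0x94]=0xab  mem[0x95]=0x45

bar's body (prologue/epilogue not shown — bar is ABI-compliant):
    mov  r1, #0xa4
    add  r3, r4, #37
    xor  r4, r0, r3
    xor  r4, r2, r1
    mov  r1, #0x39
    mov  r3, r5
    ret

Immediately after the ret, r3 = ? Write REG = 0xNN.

prologue: push r3 → mem[0x95]=0x7f, sp=0x95
body[0] mov  r1, #0xa4 → r1=0xa4
body[1] add  r3, r4, #37 → r3=0x8c
body[2] xor  r4, r0, r3 → r4=0xe4
body[3] xor  r4, r2, r1 → r4=0xa5
body[4] mov  r1, #0x39 → r1=0x39
body[5] mov  r3, r5 → r3=0x03
epilogue: pop r3=0x7f, sp=0x96
r3 is callee-saved → restored

REG = 0x7f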